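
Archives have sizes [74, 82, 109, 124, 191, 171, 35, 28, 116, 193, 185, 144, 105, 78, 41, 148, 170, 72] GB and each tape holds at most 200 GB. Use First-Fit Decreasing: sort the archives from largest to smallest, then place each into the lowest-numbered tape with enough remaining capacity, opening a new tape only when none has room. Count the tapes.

11

Sorted descending: 193, 191, 185, 171, 170, 148, 144, 124, 116, 109, 105, 82, 78, 74, 72, 41, 35, 28.
Put 193 GB in tape 1; 7 GB remain.
Put 191 GB in tape 2; 9 GB remain.
Put 185 GB in tape 3; 15 GB remain.
Put 171 GB in tape 4; 29 GB remain.
Put 170 GB in tape 5; 30 GB remain.
Put 148 GB in tape 6; 52 GB remain.
Put 144 GB in tape 7; 56 GB remain.
Put 124 GB in tape 8; 76 GB remain.
Put 116 GB in tape 9; 84 GB remain.
Put 109 GB in tape 10; 91 GB remain.
Put 105 GB in tape 11; 95 GB remain.
Put 82 GB in tape 9; 2 GB remain.
Put 78 GB in tape 10; 13 GB remain.
Put 74 GB in tape 8; 2 GB remain.
Put 72 GB in tape 11; 23 GB remain.
Put 41 GB in tape 6; 11 GB remain.
Put 35 GB in tape 7; 21 GB remain.
Put 28 GB in tape 4; 1 GB remain.
Final tapes: [193] [191] [185] [171,28] [170] [148,41] [144,35] [124,74] [116,82] [109,78] [105,72].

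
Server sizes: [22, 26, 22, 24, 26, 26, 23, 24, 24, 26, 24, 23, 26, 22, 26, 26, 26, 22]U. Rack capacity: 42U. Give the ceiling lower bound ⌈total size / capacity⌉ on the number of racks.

11

Total size = 22 + 26 + 22 + 24 + 26 + 26 + 23 + 24 + 24 + 26 + 24 + 23 + 26 + 22 + 26 + 26 + 26 + 22 = 438U.
⌈438 / 42⌉ = 11.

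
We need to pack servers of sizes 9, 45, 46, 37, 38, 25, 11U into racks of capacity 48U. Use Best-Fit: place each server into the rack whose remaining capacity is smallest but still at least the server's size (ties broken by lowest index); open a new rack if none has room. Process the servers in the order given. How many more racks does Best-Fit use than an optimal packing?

0

Best-Fit: [9,37] [45] [46] [38] [25,11] → 5 racks.
Total size 211U; any packing needs at least ⌈211/48⌉ = 5 racks.
So 5 is already optimal.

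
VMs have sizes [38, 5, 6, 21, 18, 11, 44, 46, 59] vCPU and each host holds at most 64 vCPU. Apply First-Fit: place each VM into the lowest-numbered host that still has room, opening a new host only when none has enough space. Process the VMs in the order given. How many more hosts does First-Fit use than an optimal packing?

First-Fit: [38,5,6,11] [21,18] [44] [46] [59] → 5 hosts.
Total size 248 vCPU; any packing needs at least ⌈248/64⌉ = 4 hosts.
An optimal packing achieves that bound: [59,5] [46,18] [44,11,6] [38,21] → 4 hosts.
Excess: 5 − 4 = 1.

1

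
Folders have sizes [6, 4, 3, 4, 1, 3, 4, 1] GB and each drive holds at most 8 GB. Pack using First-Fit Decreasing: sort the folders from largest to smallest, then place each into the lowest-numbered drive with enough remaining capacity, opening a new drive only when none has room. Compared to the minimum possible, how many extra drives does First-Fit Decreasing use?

0

First-Fit Decreasing: [6,1,1] [4,4] [4,3] [3] → 4 drives.
Total size 26 GB; any packing needs at least ⌈26/8⌉ = 4 drives.
So 4 is already optimal.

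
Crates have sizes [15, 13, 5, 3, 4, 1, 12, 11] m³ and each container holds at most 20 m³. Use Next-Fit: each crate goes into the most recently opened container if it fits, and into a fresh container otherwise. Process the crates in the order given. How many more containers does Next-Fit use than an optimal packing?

Next-Fit: [15] [13,5] [3,4,1,12] [11] → 4 containers.
Total size 64 m³; any packing needs at least ⌈64/20⌉ = 4 containers.
So 4 is already optimal.

0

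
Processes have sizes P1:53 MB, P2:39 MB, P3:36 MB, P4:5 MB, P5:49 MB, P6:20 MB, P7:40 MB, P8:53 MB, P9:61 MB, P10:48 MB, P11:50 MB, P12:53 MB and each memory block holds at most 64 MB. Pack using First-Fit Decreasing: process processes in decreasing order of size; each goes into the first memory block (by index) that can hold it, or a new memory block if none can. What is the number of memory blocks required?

Sorted descending: 61, 53, 53, 53, 50, 49, 48, 40, 39, 36, 20, 5.
Put 61 MB in memory block 1; 3 MB remain.
Put 53 MB in memory block 2; 11 MB remain.
Put 53 MB in memory block 3; 11 MB remain.
Put 53 MB in memory block 4; 11 MB remain.
Put 50 MB in memory block 5; 14 MB remain.
Put 49 MB in memory block 6; 15 MB remain.
Put 48 MB in memory block 7; 16 MB remain.
Put 40 MB in memory block 8; 24 MB remain.
Put 39 MB in memory block 9; 25 MB remain.
Put 36 MB in memory block 10; 28 MB remain.
Put 20 MB in memory block 8; 4 MB remain.
Put 5 MB in memory block 2; 6 MB remain.
Final memory blocks: [61] [53,5] [53] [53] [50] [49] [48] [40,20] [39] [36].

10 memory blocks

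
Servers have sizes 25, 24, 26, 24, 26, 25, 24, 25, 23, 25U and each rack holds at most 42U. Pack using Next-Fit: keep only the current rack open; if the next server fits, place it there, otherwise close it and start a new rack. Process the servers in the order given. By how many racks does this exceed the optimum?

Next-Fit: [25] [24] [26] [24] [26] [25] [24] [25] [23] [25] → 10 racks.
10 servers exceed 21U (half the capacity), and no two of those can share a rack, so at least 10 racks are needed.
So 10 is already optimal.

0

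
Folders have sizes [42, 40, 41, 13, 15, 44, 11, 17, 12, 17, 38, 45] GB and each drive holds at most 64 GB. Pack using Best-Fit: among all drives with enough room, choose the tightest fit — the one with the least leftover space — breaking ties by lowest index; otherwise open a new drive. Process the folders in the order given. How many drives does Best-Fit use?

42 GB → drive 1 (remaining 22 GB)
40 GB → drive 2 (remaining 24 GB)
41 GB → drive 3 (remaining 23 GB)
13 GB → drive 1 (remaining 9 GB)
15 GB → drive 3 (remaining 8 GB)
44 GB → drive 4 (remaining 20 GB)
11 GB → drive 4 (remaining 9 GB)
17 GB → drive 2 (remaining 7 GB)
12 GB → drive 5 (remaining 52 GB)
17 GB → drive 5 (remaining 35 GB)
38 GB → drive 6 (remaining 26 GB)
45 GB → drive 7 (remaining 19 GB)
Final drives: [42,13] [40,17] [41,15] [44,11] [12,17] [38] [45].

7 drives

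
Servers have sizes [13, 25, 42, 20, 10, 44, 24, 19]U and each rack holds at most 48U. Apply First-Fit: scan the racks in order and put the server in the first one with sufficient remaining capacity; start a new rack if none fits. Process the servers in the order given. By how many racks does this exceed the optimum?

0

First-Fit: [13,25,10] [42] [20,24] [44] [19] → 5 racks.
Total size 197U; any packing needs at least ⌈197/48⌉ = 5 racks.
So 5 is already optimal.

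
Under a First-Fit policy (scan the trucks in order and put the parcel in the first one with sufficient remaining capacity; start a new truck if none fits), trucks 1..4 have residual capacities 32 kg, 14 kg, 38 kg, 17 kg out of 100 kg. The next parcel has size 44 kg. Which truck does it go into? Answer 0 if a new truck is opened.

0

No truck has ≥ 44 kg free, so a new truck is opened.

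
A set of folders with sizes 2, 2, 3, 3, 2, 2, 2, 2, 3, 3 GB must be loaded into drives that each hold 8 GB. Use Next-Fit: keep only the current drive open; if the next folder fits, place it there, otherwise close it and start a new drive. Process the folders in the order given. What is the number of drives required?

4

drive 1: place 2 GB, 6 GB left
drive 1: place 2 GB, 4 GB left
drive 1: place 3 GB, 1 GB left
drive 2: place 3 GB, 5 GB left
drive 2: place 2 GB, 3 GB left
drive 2: place 2 GB, 1 GB left
drive 3: place 2 GB, 6 GB left
drive 3: place 2 GB, 4 GB left
drive 3: place 3 GB, 1 GB left
drive 4: place 3 GB, 5 GB left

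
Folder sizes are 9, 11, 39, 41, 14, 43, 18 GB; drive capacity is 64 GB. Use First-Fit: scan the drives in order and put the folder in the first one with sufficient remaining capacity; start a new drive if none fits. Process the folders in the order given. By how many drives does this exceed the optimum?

First-Fit: [9,11,39] [41,14] [43,18] → 3 drives.
Total size 175 GB; any packing needs at least ⌈175/64⌉ = 3 drives.
So 3 is already optimal.

0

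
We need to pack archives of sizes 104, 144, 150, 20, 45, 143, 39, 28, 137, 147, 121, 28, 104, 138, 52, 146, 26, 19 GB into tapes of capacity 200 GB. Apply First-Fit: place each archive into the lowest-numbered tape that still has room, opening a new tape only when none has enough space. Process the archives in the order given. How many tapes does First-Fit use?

Put 104 GB in tape 1; 96 GB remain.
Put 144 GB in tape 2; 56 GB remain.
Put 150 GB in tape 3; 50 GB remain.
Put 20 GB in tape 1; 76 GB remain.
Put 45 GB in tape 1; 31 GB remain.
Put 143 GB in tape 4; 57 GB remain.
Put 39 GB in tape 2; 17 GB remain.
Put 28 GB in tape 1; 3 GB remain.
Put 137 GB in tape 5; 63 GB remain.
Put 147 GB in tape 6; 53 GB remain.
Put 121 GB in tape 7; 79 GB remain.
Put 28 GB in tape 3; 22 GB remain.
Put 104 GB in tape 8; 96 GB remain.
Put 138 GB in tape 9; 62 GB remain.
Put 52 GB in tape 4; 5 GB remain.
Put 146 GB in tape 10; 54 GB remain.
Put 26 GB in tape 5; 37 GB remain.
Put 19 GB in tape 3; 3 GB remain.

10 tapes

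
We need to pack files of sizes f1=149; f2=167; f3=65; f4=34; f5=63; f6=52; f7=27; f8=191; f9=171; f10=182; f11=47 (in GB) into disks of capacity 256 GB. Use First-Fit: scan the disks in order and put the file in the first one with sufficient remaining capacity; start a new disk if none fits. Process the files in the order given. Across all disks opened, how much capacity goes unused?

132

f1 (149 GB) → disk 1 (remaining 107 GB)
f2 (167 GB) → disk 2 (remaining 89 GB)
f3 (65 GB) → disk 1 (remaining 42 GB)
f4 (34 GB) → disk 1 (remaining 8 GB)
f5 (63 GB) → disk 2 (remaining 26 GB)
f6 (52 GB) → disk 3 (remaining 204 GB)
f7 (27 GB) → disk 3 (remaining 177 GB)
f8 (191 GB) → disk 4 (remaining 65 GB)
f9 (171 GB) → disk 3 (remaining 6 GB)
f10 (182 GB) → disk 5 (remaining 74 GB)
f11 (47 GB) → disk 4 (remaining 18 GB)
5 disks × 256 GB = 1280 GB; used 1148 GB; unused 132 GB.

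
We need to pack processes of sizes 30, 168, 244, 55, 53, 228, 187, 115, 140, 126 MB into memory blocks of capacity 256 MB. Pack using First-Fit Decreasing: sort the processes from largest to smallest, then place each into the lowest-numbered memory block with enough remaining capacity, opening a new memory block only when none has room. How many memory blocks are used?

Sorted descending: 244, 228, 187, 168, 140, 126, 115, 55, 53, 30.
244 MB → memory block 1 (remaining 12 MB)
228 MB → memory block 2 (remaining 28 MB)
187 MB → memory block 3 (remaining 69 MB)
168 MB → memory block 4 (remaining 88 MB)
140 MB → memory block 5 (remaining 116 MB)
126 MB → memory block 6 (remaining 130 MB)
115 MB → memory block 5 (remaining 1 MB)
55 MB → memory block 3 (remaining 14 MB)
53 MB → memory block 4 (remaining 35 MB)
30 MB → memory block 4 (remaining 5 MB)

6 memory blocks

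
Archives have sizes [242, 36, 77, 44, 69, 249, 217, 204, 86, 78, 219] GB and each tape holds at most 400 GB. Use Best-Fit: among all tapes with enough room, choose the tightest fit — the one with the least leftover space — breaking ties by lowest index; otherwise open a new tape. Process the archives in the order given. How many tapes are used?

242 GB → tape 1 (remaining 158 GB)
36 GB → tape 1 (remaining 122 GB)
77 GB → tape 1 (remaining 45 GB)
44 GB → tape 1 (remaining 1 GB)
69 GB → tape 2 (remaining 331 GB)
249 GB → tape 2 (remaining 82 GB)
217 GB → tape 3 (remaining 183 GB)
204 GB → tape 4 (remaining 196 GB)
86 GB → tape 3 (remaining 97 GB)
78 GB → tape 2 (remaining 4 GB)
219 GB → tape 5 (remaining 181 GB)

5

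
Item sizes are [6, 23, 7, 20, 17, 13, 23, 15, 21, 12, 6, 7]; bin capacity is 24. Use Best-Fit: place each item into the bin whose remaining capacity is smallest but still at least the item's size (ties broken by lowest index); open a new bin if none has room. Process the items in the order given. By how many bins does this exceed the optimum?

Best-Fit: [6,7] [23] [20] [17,6] [13] [23] [15,7] [21] [12] → 9 bins.
Total size 170; any packing needs at least ⌈170/24⌉ = 8 bins.
An optimal packing achieves that bound: [23] [23] [21] [20] [17,7] [15,7] [13,6] [12,6] → 8 bins.
Excess: 9 − 8 = 1.

1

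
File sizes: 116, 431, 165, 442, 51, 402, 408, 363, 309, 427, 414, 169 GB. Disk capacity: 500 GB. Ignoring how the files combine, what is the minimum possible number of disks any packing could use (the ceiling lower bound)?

8

Total size = 116 + 431 + 165 + 442 + 51 + 402 + 408 + 363 + 309 + 427 + 414 + 169 = 3697 GB.
⌈3697 / 500⌉ = 8.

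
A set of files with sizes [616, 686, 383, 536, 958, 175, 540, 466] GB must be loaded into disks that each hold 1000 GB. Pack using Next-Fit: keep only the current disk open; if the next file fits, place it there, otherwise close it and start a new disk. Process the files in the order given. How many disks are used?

disk 1: place 616 GB, 384 GB left
disk 2: place 686 GB, 314 GB left
disk 3: place 383 GB, 617 GB left
disk 3: place 536 GB, 81 GB left
disk 4: place 958 GB, 42 GB left
disk 5: place 175 GB, 825 GB left
disk 5: place 540 GB, 285 GB left
disk 6: place 466 GB, 534 GB left

6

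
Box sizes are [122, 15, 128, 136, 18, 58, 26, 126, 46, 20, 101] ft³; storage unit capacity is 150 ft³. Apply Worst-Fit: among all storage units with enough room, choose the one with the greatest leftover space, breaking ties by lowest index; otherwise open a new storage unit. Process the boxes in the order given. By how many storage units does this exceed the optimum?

Worst-Fit: [122,15] [128,18] [136] [58,26,46] [126,20] [101] → 6 storage units.
Total size 796 ft³; any packing needs at least ⌈796/150⌉ = 6 storage units.
So 6 is already optimal.

0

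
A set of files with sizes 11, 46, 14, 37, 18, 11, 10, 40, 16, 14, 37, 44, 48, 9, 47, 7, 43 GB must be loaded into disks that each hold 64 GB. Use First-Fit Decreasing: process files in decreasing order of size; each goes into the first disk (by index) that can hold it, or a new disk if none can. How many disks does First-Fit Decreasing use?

8 disks

Sorted descending: 48, 47, 46, 44, 43, 40, 37, 37, 18, 16, 14, 14, 11, 11, 10, 9, 7.
disk 1: place 48 GB, 16 GB left
disk 2: place 47 GB, 17 GB left
disk 3: place 46 GB, 18 GB left
disk 4: place 44 GB, 20 GB left
disk 5: place 43 GB, 21 GB left
disk 6: place 40 GB, 24 GB left
disk 7: place 37 GB, 27 GB left
disk 8: place 37 GB, 27 GB left
disk 3: place 18 GB, 0 GB left
disk 1: place 16 GB, 0 GB left
disk 2: place 14 GB, 3 GB left
disk 4: place 14 GB, 6 GB left
disk 5: place 11 GB, 10 GB left
disk 6: place 11 GB, 13 GB left
disk 5: place 10 GB, 0 GB left
disk 6: place 9 GB, 4 GB left
disk 7: place 7 GB, 20 GB left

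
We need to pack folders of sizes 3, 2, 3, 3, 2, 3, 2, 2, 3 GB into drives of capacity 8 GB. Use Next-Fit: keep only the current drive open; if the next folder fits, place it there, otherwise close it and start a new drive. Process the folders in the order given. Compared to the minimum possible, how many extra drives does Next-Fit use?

Next-Fit: [3,2,3] [3,2,3] [2,2,3] → 3 drives.
Total size 23 GB; any packing needs at least ⌈23/8⌉ = 3 drives.
So 3 is already optimal.

0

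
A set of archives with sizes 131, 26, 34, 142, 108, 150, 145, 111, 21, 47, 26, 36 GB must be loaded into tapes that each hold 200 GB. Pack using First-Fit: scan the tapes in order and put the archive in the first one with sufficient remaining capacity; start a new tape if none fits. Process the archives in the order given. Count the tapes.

6 tapes

131 GB → tape 1 (remaining 69 GB)
26 GB → tape 1 (remaining 43 GB)
34 GB → tape 1 (remaining 9 GB)
142 GB → tape 2 (remaining 58 GB)
108 GB → tape 3 (remaining 92 GB)
150 GB → tape 4 (remaining 50 GB)
145 GB → tape 5 (remaining 55 GB)
111 GB → tape 6 (remaining 89 GB)
21 GB → tape 2 (remaining 37 GB)
47 GB → tape 3 (remaining 45 GB)
26 GB → tape 2 (remaining 11 GB)
36 GB → tape 3 (remaining 9 GB)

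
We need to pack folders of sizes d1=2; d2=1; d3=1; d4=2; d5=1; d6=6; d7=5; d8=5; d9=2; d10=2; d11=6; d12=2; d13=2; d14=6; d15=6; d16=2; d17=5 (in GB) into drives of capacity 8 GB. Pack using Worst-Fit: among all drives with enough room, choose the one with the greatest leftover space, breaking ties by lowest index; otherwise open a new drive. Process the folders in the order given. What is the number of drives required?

Put d1 (2 GB) in drive 1; 6 GB remain.
Put d2 (1 GB) in drive 1; 5 GB remain.
Put d3 (1 GB) in drive 1; 4 GB remain.
Put d4 (2 GB) in drive 1; 2 GB remain.
Put d5 (1 GB) in drive 1; 1 GB remain.
Put d6 (6 GB) in drive 2; 2 GB remain.
Put d7 (5 GB) in drive 3; 3 GB remain.
Put d8 (5 GB) in drive 4; 3 GB remain.
Put d9 (2 GB) in drive 3; 1 GB remain.
Put d10 (2 GB) in drive 4; 1 GB remain.
Put d11 (6 GB) in drive 5; 2 GB remain.
Put d12 (2 GB) in drive 2; 0 GB remain.
Put d13 (2 GB) in drive 5; 0 GB remain.
Put d14 (6 GB) in drive 6; 2 GB remain.
Put d15 (6 GB) in drive 7; 2 GB remain.
Put d16 (2 GB) in drive 6; 0 GB remain.
Put d17 (5 GB) in drive 8; 3 GB remain.

8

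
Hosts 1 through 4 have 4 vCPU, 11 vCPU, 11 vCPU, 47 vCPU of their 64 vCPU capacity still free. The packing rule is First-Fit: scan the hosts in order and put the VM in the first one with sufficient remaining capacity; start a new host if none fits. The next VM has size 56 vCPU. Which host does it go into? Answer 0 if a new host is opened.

No host has ≥ 56 vCPU free, so a new host is opened.

0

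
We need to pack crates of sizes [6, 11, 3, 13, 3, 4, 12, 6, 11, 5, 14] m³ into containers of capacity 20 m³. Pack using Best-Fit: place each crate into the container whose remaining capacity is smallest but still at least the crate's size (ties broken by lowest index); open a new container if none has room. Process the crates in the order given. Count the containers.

5

6 m³ → container 1 (remaining 14 m³)
11 m³ → container 1 (remaining 3 m³)
3 m³ → container 1 (remaining 0 m³)
13 m³ → container 2 (remaining 7 m³)
3 m³ → container 2 (remaining 4 m³)
4 m³ → container 2 (remaining 0 m³)
12 m³ → container 3 (remaining 8 m³)
6 m³ → container 3 (remaining 2 m³)
11 m³ → container 4 (remaining 9 m³)
5 m³ → container 4 (remaining 4 m³)
14 m³ → container 5 (remaining 6 m³)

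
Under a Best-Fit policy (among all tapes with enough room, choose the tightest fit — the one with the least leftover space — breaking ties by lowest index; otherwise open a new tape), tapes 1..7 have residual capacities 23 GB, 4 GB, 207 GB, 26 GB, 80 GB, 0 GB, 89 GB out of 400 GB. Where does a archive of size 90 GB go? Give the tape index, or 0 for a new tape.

3

Tapes with room: tape 3 (207 GB).
Tightest fit is tape 3 with 207 GB free.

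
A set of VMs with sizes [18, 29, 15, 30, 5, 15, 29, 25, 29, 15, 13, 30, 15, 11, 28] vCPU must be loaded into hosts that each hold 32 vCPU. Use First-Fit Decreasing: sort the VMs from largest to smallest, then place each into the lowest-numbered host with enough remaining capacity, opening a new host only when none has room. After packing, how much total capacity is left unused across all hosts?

45

Sorted descending: 30, 30, 29, 29, 29, 28, 25, 18, 15, 15, 15, 15, 13, 11, 5.
host 1: place 30 vCPU, 2 vCPU left
host 2: place 30 vCPU, 2 vCPU left
host 3: place 29 vCPU, 3 vCPU left
host 4: place 29 vCPU, 3 vCPU left
host 5: place 29 vCPU, 3 vCPU left
host 6: place 28 vCPU, 4 vCPU left
host 7: place 25 vCPU, 7 vCPU left
host 8: place 18 vCPU, 14 vCPU left
host 9: place 15 vCPU, 17 vCPU left
host 9: place 15 vCPU, 2 vCPU left
host 10: place 15 vCPU, 17 vCPU left
host 10: place 15 vCPU, 2 vCPU left
host 8: place 13 vCPU, 1 vCPU left
host 11: place 11 vCPU, 21 vCPU left
host 7: place 5 vCPU, 2 vCPU left
11 hosts × 32 vCPU = 352 vCPU; used 307 vCPU; unused 45 vCPU.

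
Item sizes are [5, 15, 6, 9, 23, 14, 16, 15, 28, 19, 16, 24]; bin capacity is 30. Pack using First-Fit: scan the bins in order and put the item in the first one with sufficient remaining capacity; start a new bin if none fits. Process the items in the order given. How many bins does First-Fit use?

Put 5 in bin 1; 25 remain.
Put 15 in bin 1; 10 remain.
Put 6 in bin 1; 4 remain.
Put 9 in bin 2; 21 remain.
Put 23 in bin 3; 7 remain.
Put 14 in bin 2; 7 remain.
Put 16 in bin 4; 14 remain.
Put 15 in bin 5; 15 remain.
Put 28 in bin 6; 2 remain.
Put 19 in bin 7; 11 remain.
Put 16 in bin 8; 14 remain.
Put 24 in bin 9; 6 remain.
Final bins: [5,15,6] [9,14] [23] [16] [15] [28] [19] [16] [24].

9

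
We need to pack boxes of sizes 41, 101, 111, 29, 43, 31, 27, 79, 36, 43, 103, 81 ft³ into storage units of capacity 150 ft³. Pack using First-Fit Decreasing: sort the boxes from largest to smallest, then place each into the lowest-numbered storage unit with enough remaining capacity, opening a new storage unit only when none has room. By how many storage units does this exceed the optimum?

First-Fit Decreasing: [111,36] [103,43] [101,43] [81,41,27] [79,31,29] → 5 storage units.
Total size 725 ft³; any packing needs at least ⌈725/150⌉ = 5 storage units.
So 5 is already optimal.

0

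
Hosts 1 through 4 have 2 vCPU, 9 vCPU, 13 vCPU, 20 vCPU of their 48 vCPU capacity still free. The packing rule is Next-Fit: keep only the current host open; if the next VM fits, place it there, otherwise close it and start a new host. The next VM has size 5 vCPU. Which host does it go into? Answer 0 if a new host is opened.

4

Next-Fit only looks at host 4, which has 20 vCPU free.
5 vCPU fits there.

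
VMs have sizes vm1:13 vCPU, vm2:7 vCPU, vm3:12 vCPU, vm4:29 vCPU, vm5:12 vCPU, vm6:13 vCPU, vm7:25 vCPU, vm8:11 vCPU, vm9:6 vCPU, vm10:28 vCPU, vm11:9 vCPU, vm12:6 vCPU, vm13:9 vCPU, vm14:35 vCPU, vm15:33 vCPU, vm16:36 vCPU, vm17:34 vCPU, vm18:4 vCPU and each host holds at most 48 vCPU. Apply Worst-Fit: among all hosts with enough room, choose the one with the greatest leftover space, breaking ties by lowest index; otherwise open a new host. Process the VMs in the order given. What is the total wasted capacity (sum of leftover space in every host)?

host 1: place vm1 (13 vCPU), 35 vCPU left
host 1: place vm2 (7 vCPU), 28 vCPU left
host 1: place vm3 (12 vCPU), 16 vCPU left
host 2: place vm4 (29 vCPU), 19 vCPU left
host 2: place vm5 (12 vCPU), 7 vCPU left
host 1: place vm6 (13 vCPU), 3 vCPU left
host 3: place vm7 (25 vCPU), 23 vCPU left
host 3: place vm8 (11 vCPU), 12 vCPU left
host 3: place vm9 (6 vCPU), 6 vCPU left
host 4: place vm10 (28 vCPU), 20 vCPU left
host 4: place vm11 (9 vCPU), 11 vCPU left
host 4: place vm12 (6 vCPU), 5 vCPU left
host 5: place vm13 (9 vCPU), 39 vCPU left
host 5: place vm14 (35 vCPU), 4 vCPU left
host 6: place vm15 (33 vCPU), 15 vCPU left
host 7: place vm16 (36 vCPU), 12 vCPU left
host 8: place vm17 (34 vCPU), 14 vCPU left
host 6: place vm18 (4 vCPU), 11 vCPU left
8 hosts × 48 vCPU = 384 vCPU; used 322 vCPU; unused 62 vCPU.

62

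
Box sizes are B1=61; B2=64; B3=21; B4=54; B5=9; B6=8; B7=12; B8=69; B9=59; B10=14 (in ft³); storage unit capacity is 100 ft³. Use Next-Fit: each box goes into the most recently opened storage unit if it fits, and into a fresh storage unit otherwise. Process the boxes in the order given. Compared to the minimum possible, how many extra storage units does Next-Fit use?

Next-Fit: [61] [64,21] [54,9,8,12] [69] [59,14] → 5 storage units.
5 boxes exceed 50 ft³ (half the capacity), and no two of those can share a storage unit, so at least 5 storage units are needed.
So 5 is already optimal.

0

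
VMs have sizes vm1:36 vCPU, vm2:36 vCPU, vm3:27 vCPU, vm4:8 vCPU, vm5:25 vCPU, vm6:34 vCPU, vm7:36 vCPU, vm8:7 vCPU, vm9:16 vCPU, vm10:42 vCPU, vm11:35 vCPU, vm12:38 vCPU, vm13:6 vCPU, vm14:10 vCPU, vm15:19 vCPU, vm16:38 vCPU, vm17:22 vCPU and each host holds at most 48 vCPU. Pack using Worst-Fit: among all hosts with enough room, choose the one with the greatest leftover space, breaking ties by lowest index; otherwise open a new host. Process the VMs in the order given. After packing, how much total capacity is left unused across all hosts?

Put vm1 (36 vCPU) in host 1; 12 vCPU remain.
Put vm2 (36 vCPU) in host 2; 12 vCPU remain.
Put vm3 (27 vCPU) in host 3; 21 vCPU remain.
Put vm4 (8 vCPU) in host 3; 13 vCPU remain.
Put vm5 (25 vCPU) in host 4; 23 vCPU remain.
Put vm6 (34 vCPU) in host 5; 14 vCPU remain.
Put vm7 (36 vCPU) in host 6; 12 vCPU remain.
Put vm8 (7 vCPU) in host 4; 16 vCPU remain.
Put vm9 (16 vCPU) in host 4; 0 vCPU remain.
Put vm10 (42 vCPU) in host 7; 6 vCPU remain.
Put vm11 (35 vCPU) in host 8; 13 vCPU remain.
Put vm12 (38 vCPU) in host 9; 10 vCPU remain.
Put vm13 (6 vCPU) in host 5; 8 vCPU remain.
Put vm14 (10 vCPU) in host 3; 3 vCPU remain.
Put vm15 (19 vCPU) in host 10; 29 vCPU remain.
Put vm16 (38 vCPU) in host 11; 10 vCPU remain.
Put vm17 (22 vCPU) in host 10; 7 vCPU remain.
11 hosts × 48 vCPU = 528 vCPU; used 435 vCPU; unused 93 vCPU.

93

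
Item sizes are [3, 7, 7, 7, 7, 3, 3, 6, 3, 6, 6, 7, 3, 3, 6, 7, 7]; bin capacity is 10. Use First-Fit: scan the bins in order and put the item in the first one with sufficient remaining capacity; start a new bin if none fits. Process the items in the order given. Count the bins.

11 bins

Put 3 in bin 1; 7 remain.
Put 7 in bin 1; 0 remain.
Put 7 in bin 2; 3 remain.
Put 7 in bin 3; 3 remain.
Put 7 in bin 4; 3 remain.
Put 3 in bin 2; 0 remain.
Put 3 in bin 3; 0 remain.
Put 6 in bin 5; 4 remain.
Put 3 in bin 4; 0 remain.
Put 6 in bin 6; 4 remain.
Put 6 in bin 7; 4 remain.
Put 7 in bin 8; 3 remain.
Put 3 in bin 5; 1 remain.
Put 3 in bin 6; 1 remain.
Put 6 in bin 9; 4 remain.
Put 7 in bin 10; 3 remain.
Put 7 in bin 11; 3 remain.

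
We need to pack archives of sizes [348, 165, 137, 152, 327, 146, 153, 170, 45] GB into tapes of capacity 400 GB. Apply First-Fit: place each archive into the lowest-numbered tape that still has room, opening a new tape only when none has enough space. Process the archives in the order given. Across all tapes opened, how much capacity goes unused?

tape 1: place 348 GB, 52 GB left
tape 2: place 165 GB, 235 GB left
tape 2: place 137 GB, 98 GB left
tape 3: place 152 GB, 248 GB left
tape 4: place 327 GB, 73 GB left
tape 3: place 146 GB, 102 GB left
tape 5: place 153 GB, 247 GB left
tape 5: place 170 GB, 77 GB left
tape 1: place 45 GB, 7 GB left
5 tapes × 400 GB = 2000 GB; used 1643 GB; unused 357 GB.

357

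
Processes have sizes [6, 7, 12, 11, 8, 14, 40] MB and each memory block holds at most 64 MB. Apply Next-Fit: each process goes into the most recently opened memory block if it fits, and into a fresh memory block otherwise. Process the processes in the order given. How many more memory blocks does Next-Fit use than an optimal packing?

Next-Fit: [6,7,12,11,8,14] [40] → 2 memory blocks.
Total size 98 MB; any packing needs at least ⌈98/64⌉ = 2 memory blocks.
So 2 is already optimal.

0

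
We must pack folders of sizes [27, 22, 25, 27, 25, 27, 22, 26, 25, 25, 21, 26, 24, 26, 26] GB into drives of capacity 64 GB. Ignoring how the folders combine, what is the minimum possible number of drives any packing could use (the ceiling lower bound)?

6

Total size = 27 + 22 + 25 + 27 + 25 + 27 + 22 + 26 + 25 + 25 + 21 + 26 + 24 + 26 + 26 = 374 GB.
⌈374 / 64⌉ = 6.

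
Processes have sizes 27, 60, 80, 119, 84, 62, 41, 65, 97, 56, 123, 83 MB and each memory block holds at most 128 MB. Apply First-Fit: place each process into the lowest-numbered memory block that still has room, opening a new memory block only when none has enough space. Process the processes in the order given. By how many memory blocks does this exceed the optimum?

First-Fit: [27,60,41] [80] [119] [84] [62,65] [97] [56] [123] [83] → 9 memory blocks.
Total size 897 MB; any packing needs at least ⌈897/128⌉ = 8 memory blocks.
An optimal packing achieves that bound: [123] [119] [97,27] [84,41] [83] [80] [65,62] [60,56] → 8 memory blocks.
Excess: 9 − 8 = 1.

1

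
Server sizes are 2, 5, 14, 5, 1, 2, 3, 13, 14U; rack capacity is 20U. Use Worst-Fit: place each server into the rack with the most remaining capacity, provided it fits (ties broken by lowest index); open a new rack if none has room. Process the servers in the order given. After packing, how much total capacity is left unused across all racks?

2U → rack 1 (remaining 18U)
5U → rack 1 (remaining 13U)
14U → rack 2 (remaining 6U)
5U → rack 1 (remaining 8U)
1U → rack 1 (remaining 7U)
2U → rack 1 (remaining 5U)
3U → rack 2 (remaining 3U)
13U → rack 3 (remaining 7U)
14U → rack 4 (remaining 6U)
4 racks × 20U = 80U; used 59U; unused 21U.

21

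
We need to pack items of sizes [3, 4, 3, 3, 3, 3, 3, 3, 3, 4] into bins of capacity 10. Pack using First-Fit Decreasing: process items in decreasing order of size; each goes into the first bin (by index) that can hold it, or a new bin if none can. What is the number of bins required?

Sorted descending: 4, 4, 3, 3, 3, 3, 3, 3, 3, 3.
4 → bin 1 (remaining 6)
4 → bin 1 (remaining 2)
3 → bin 2 (remaining 7)
3 → bin 2 (remaining 4)
3 → bin 2 (remaining 1)
3 → bin 3 (remaining 7)
3 → bin 3 (remaining 4)
3 → bin 3 (remaining 1)
3 → bin 4 (remaining 7)
3 → bin 4 (remaining 4)
Final bins: [4,4] [3,3,3] [3,3,3] [3,3].

4 bins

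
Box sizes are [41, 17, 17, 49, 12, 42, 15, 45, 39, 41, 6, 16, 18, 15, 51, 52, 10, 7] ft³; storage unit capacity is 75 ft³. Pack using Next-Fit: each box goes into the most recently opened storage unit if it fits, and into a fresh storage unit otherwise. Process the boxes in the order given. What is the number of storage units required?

9

Put 41 ft³ in storage unit 1; 34 ft³ remain.
Put 17 ft³ in storage unit 1; 17 ft³ remain.
Put 17 ft³ in storage unit 1; 0 ft³ remain.
Put 49 ft³ in storage unit 2; 26 ft³ remain.
Put 12 ft³ in storage unit 2; 14 ft³ remain.
Put 42 ft³ in storage unit 3; 33 ft³ remain.
Put 15 ft³ in storage unit 3; 18 ft³ remain.
Put 45 ft³ in storage unit 4; 30 ft³ remain.
Put 39 ft³ in storage unit 5; 36 ft³ remain.
Put 41 ft³ in storage unit 6; 34 ft³ remain.
Put 6 ft³ in storage unit 6; 28 ft³ remain.
Put 16 ft³ in storage unit 6; 12 ft³ remain.
Put 18 ft³ in storage unit 7; 57 ft³ remain.
Put 15 ft³ in storage unit 7; 42 ft³ remain.
Put 51 ft³ in storage unit 8; 24 ft³ remain.
Put 52 ft³ in storage unit 9; 23 ft³ remain.
Put 10 ft³ in storage unit 9; 13 ft³ remain.
Put 7 ft³ in storage unit 9; 6 ft³ remain.
Final storage units: [41,17,17] [49,12] [42,15] [45] [39] [41,6,16] [18,15] [51] [52,10,7].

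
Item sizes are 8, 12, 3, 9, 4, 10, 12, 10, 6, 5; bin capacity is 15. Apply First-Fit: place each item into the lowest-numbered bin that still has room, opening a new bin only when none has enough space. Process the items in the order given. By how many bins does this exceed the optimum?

0

First-Fit: [8,3,4] [12] [9,6] [10,5] [12] [10] → 6 bins.
Total size 79; any packing needs at least ⌈79/15⌉ = 6 bins.
So 6 is already optimal.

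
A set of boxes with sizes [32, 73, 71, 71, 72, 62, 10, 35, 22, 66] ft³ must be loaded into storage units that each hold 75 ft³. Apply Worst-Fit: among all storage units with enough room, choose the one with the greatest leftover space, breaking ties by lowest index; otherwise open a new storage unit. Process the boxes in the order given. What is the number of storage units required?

storage unit 1: place 32 ft³, 43 ft³ left
storage unit 2: place 73 ft³, 2 ft³ left
storage unit 3: place 71 ft³, 4 ft³ left
storage unit 4: place 71 ft³, 4 ft³ left
storage unit 5: place 72 ft³, 3 ft³ left
storage unit 6: place 62 ft³, 13 ft³ left
storage unit 1: place 10 ft³, 33 ft³ left
storage unit 7: place 35 ft³, 40 ft³ left
storage unit 7: place 22 ft³, 18 ft³ left
storage unit 8: place 66 ft³, 9 ft³ left

8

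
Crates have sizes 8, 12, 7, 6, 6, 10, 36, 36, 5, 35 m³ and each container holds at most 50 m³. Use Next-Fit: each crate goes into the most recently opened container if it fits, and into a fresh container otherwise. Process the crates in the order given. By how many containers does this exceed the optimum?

0

Next-Fit: [8,12,7,6,6,10] [36] [36,5] [35] → 4 containers.
Total size 161 m³; any packing needs at least ⌈161/50⌉ = 4 containers.
So 4 is already optimal.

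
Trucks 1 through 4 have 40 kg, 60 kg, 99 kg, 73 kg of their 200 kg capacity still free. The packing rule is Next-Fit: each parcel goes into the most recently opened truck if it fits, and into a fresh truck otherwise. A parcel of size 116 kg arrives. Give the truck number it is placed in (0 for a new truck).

Next-Fit only looks at truck 4, which has 73 kg free.
116 kg does not fit, so a new truck is opened.

0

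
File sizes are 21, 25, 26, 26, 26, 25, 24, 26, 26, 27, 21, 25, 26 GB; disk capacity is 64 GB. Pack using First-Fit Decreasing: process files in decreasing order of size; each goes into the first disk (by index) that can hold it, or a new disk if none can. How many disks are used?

7 disks

Sorted descending: 27, 26, 26, 26, 26, 26, 26, 25, 25, 25, 24, 21, 21.
27 GB → disk 1 (remaining 37 GB)
26 GB → disk 1 (remaining 11 GB)
26 GB → disk 2 (remaining 38 GB)
26 GB → disk 2 (remaining 12 GB)
26 GB → disk 3 (remaining 38 GB)
26 GB → disk 3 (remaining 12 GB)
26 GB → disk 4 (remaining 38 GB)
25 GB → disk 4 (remaining 13 GB)
25 GB → disk 5 (remaining 39 GB)
25 GB → disk 5 (remaining 14 GB)
24 GB → disk 6 (remaining 40 GB)
21 GB → disk 6 (remaining 19 GB)
21 GB → disk 7 (remaining 43 GB)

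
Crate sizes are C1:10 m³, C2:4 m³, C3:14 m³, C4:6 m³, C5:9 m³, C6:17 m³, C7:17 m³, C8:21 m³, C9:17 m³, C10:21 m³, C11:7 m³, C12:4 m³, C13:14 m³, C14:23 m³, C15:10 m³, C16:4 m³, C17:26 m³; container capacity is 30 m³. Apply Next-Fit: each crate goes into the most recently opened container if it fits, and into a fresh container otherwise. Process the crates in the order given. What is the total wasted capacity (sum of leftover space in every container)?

container 1: place C1 (10 m³), 20 m³ left
container 1: place C2 (4 m³), 16 m³ left
container 1: place C3 (14 m³), 2 m³ left
container 2: place C4 (6 m³), 24 m³ left
container 2: place C5 (9 m³), 15 m³ left
container 3: place C6 (17 m³), 13 m³ left
container 4: place C7 (17 m³), 13 m³ left
container 5: place C8 (21 m³), 9 m³ left
container 6: place C9 (17 m³), 13 m³ left
container 7: place C10 (21 m³), 9 m³ left
container 7: place C11 (7 m³), 2 m³ left
container 8: place C12 (4 m³), 26 m³ left
container 8: place C13 (14 m³), 12 m³ left
container 9: place C14 (23 m³), 7 m³ left
container 10: place C15 (10 m³), 20 m³ left
container 10: place C16 (4 m³), 16 m³ left
container 11: place C17 (26 m³), 4 m³ left
11 containers × 30 m³ = 330 m³; used 224 m³; unused 106 m³.

106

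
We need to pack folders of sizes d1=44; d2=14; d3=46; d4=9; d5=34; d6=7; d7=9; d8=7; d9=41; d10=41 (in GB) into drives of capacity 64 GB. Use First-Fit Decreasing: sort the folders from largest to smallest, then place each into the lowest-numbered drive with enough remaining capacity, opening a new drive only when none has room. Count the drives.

Sorted descending: 46, 44, 41, 41, 34, 14, 9, 9, 7, 7.
Put 46 GB in drive 1; 18 GB remain.
Put 44 GB in drive 2; 20 GB remain.
Put 41 GB in drive 3; 23 GB remain.
Put 41 GB in drive 4; 23 GB remain.
Put 34 GB in drive 5; 30 GB remain.
Put 14 GB in drive 1; 4 GB remain.
Put 9 GB in drive 2; 11 GB remain.
Put 9 GB in drive 2; 2 GB remain.
Put 7 GB in drive 3; 16 GB remain.
Put 7 GB in drive 3; 9 GB remain.

5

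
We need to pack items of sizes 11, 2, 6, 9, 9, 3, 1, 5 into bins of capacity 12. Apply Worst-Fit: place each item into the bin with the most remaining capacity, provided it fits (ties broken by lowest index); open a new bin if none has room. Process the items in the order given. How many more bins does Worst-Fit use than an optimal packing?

1

Worst-Fit: [11] [2,6,3] [9,1] [9] [5] → 5 bins.
Total size 46; any packing needs at least ⌈46/12⌉ = 4 bins.
An optimal packing achieves that bound: [11,1] [9,3] [9,2] [6,5] → 4 bins.
Excess: 5 − 4 = 1.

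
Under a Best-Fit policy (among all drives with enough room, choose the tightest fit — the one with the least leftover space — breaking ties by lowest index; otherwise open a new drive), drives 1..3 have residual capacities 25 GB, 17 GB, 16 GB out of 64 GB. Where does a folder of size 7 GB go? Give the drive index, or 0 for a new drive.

3

Drives with room: drive 1 (25 GB), drive 2 (17 GB), drive 3 (16 GB).
Tightest fit is drive 3 with 16 GB free.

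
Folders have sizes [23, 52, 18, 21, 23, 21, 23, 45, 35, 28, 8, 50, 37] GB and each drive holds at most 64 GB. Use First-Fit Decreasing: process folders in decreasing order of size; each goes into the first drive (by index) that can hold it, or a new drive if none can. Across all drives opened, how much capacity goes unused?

64

Sorted descending: 52, 50, 45, 37, 35, 28, 23, 23, 23, 21, 21, 18, 8.
52 GB → drive 1 (remaining 12 GB)
50 GB → drive 2 (remaining 14 GB)
45 GB → drive 3 (remaining 19 GB)
37 GB → drive 4 (remaining 27 GB)
35 GB → drive 5 (remaining 29 GB)
28 GB → drive 5 (remaining 1 GB)
23 GB → drive 4 (remaining 4 GB)
23 GB → drive 6 (remaining 41 GB)
23 GB → drive 6 (remaining 18 GB)
21 GB → drive 7 (remaining 43 GB)
21 GB → drive 7 (remaining 22 GB)
18 GB → drive 3 (remaining 1 GB)
8 GB → drive 1 (remaining 4 GB)
7 drives × 64 GB = 448 GB; used 384 GB; unused 64 GB.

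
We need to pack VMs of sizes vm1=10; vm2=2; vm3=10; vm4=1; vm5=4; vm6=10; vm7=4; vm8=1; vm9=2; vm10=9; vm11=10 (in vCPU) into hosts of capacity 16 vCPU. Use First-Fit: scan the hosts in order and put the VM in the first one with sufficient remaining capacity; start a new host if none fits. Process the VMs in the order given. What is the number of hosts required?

Put vm1 (10 vCPU) in host 1; 6 vCPU remain.
Put vm2 (2 vCPU) in host 1; 4 vCPU remain.
Put vm3 (10 vCPU) in host 2; 6 vCPU remain.
Put vm4 (1 vCPU) in host 1; 3 vCPU remain.
Put vm5 (4 vCPU) in host 2; 2 vCPU remain.
Put vm6 (10 vCPU) in host 3; 6 vCPU remain.
Put vm7 (4 vCPU) in host 3; 2 vCPU remain.
Put vm8 (1 vCPU) in host 1; 2 vCPU remain.
Put vm9 (2 vCPU) in host 1; 0 vCPU remain.
Put vm10 (9 vCPU) in host 4; 7 vCPU remain.
Put vm11 (10 vCPU) in host 5; 6 vCPU remain.
Final hosts: [10,2,1,1,2] [10,4] [10,4] [9] [10].

5 hosts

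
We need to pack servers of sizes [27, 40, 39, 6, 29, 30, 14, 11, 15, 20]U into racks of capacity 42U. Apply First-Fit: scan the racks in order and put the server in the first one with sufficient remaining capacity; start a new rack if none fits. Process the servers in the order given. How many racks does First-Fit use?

Put 27U in rack 1; 15U remain.
Put 40U in rack 2; 2U remain.
Put 39U in rack 3; 3U remain.
Put 6U in rack 1; 9U remain.
Put 29U in rack 4; 13U remain.
Put 30U in rack 5; 12U remain.
Put 14U in rack 6; 28U remain.
Put 11U in rack 4; 2U remain.
Put 15U in rack 6; 13U remain.
Put 20U in rack 7; 22U remain.

7 racks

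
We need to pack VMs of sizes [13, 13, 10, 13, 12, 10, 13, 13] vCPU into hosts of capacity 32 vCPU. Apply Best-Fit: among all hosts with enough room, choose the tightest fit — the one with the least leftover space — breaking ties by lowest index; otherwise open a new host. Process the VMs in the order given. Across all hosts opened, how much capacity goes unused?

Put 13 vCPU in host 1; 19 vCPU remain.
Put 13 vCPU in host 1; 6 vCPU remain.
Put 10 vCPU in host 2; 22 vCPU remain.
Put 13 vCPU in host 2; 9 vCPU remain.
Put 12 vCPU in host 3; 20 vCPU remain.
Put 10 vCPU in host 3; 10 vCPU remain.
Put 13 vCPU in host 4; 19 vCPU remain.
Put 13 vCPU in host 4; 6 vCPU remain.
4 hosts × 32 vCPU = 128 vCPU; used 97 vCPU; unused 31 vCPU.

31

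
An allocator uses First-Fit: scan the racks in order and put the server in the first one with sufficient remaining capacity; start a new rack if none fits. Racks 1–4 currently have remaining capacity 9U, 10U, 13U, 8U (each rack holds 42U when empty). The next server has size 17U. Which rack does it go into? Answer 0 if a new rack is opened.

No rack has ≥ 17U free, so a new rack is opened.

0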